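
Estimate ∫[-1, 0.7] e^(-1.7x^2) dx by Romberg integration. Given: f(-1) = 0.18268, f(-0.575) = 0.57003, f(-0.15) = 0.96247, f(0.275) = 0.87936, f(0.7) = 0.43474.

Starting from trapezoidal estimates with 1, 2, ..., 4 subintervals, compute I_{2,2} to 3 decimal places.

I_{0,0} (trapezoid, 1 panel, h=1.7000): 0.52481
I_{1,0} (trapezoid, 2 panels, h=0.8500): 1.08050
I_{2,0} (trapezoid, 4 panels, h=0.4250): 1.15624
I_{1,1} = 1.08050 + (1.08050 − 0.52481)/3 = 1.26573
I_{2,1} = 1.15624 + (1.15624 − 1.08050)/3 = 1.18149
I_{2,2} = 1.18149 + (1.18149 − 1.26573)/15 = 1.17587

1.176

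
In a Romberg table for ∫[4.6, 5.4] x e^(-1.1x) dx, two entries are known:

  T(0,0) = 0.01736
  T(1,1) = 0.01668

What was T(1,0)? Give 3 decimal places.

0.017

From T(1,1) = (4·T(1,0) − T(0,0))/3, solve for T(1,0):
4·T(1,0) = 3·0.01668 + 0.01736 = 0.06740
T(1,0) = 0.01685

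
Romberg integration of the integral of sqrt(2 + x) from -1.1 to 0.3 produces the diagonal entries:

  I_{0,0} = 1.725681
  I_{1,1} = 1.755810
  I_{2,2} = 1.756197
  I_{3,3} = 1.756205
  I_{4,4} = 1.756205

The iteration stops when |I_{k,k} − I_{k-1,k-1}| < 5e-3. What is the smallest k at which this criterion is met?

|I_{1,1} − I_{0,0}| = 0.030129 ≥ 5e-3
|I_{2,2} − I_{1,1}| = 0.000387 < 5e-3

k = 2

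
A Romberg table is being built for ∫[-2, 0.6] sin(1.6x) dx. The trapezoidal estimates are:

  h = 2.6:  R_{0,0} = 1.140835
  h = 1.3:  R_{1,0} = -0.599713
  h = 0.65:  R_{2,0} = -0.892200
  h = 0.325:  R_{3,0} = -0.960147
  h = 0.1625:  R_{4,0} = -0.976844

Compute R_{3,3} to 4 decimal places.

-0.9824

Richardson extrapolation on the trapezoidal column (denominator 4−1=3):
R_{1,1} = -0.599713 + (-0.599713 − 1.140835)/3 = -1.179896
R_{2,1} = (4·(-0.892200) − (-0.599713)) / 3 = -0.989696
R_{3,1} = -0.960147 + (-0.960147 − (-0.892200))/3 = -0.982796
R_{2,2} = (16·(-0.989696) − (-1.179896)) / 15 = -0.977016
R_{3,2} = -0.982796 + (-0.982796 − (-0.989696))/15 = -0.982336
R_{3,3} = -0.982336 + (-0.982336 − (-0.977016))/63 = -0.982420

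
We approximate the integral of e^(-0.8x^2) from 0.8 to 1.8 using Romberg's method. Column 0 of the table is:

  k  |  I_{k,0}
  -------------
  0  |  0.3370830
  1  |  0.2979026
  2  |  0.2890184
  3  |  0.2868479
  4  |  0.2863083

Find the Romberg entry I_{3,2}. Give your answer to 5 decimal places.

Richardson extrapolation on the trapezoidal column (denominator 4−1=3):
I_{2,1} = (4·0.2890184 − 0.2979026) / 3 = 0.2860570
I_{3,1} = (4·0.2868479 − 0.2890184) / 3 = 0.2861244
I_{3,2} = (16·0.2861244 − 0.2860570) / 15 = 0.2861289

0.28613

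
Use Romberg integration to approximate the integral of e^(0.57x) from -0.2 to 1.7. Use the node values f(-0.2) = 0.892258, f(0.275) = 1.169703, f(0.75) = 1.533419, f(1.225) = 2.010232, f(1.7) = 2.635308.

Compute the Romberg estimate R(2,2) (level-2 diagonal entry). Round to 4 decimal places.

3.0580

R(0,0) (trapezoid, 1 panel, h=1.9000): 3.351188
R(1,0) (trapezoid, 2 panels, h=0.9500): 3.132342
R(2,0) (trapezoid, 4 panels, h=0.4750): 3.076640
R(1,1) = 3.132342 + (3.132342 − 3.351188)/3 = 3.059393
R(2,1) = 3.076640 + (3.076640 − 3.132342)/3 = 3.058073
R(2,2) = 3.058073 + (3.058073 − 3.059393)/15 = 3.057985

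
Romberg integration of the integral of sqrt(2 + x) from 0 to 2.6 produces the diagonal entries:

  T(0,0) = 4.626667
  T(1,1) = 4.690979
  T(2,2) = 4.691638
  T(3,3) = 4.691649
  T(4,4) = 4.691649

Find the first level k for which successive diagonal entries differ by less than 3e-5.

|T(1,1) − T(0,0)| = 0.064312 ≥ 3e-5
|T(2,2) − T(1,1)| = 0.000659 ≥ 3e-5
|T(3,3) − T(2,2)| = 0.000011 < 3e-5

k = 3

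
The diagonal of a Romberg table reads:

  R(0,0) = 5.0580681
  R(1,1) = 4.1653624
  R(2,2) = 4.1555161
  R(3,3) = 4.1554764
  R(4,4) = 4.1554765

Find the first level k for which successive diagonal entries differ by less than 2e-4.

k = 3

|R(1,1) − R(0,0)| = 0.8927057 ≥ 2e-4
|R(2,2) − R(1,1)| = 0.0098463 ≥ 2e-4
|R(3,3) − R(2,2)| = 0.0000397 < 2e-4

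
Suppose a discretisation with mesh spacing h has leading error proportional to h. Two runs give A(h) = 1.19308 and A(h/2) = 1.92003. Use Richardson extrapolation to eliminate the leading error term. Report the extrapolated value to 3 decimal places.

2.647

The leading error scales as h; refining by a factor of 2 reduces it by 2^1 = 2.
Extrapolated value = (2·A(h/2) − A(h)) / (2 − 1)
= (2·1.92003 − 1.19308) / 1
= 2.64698 / 1 = 2.64698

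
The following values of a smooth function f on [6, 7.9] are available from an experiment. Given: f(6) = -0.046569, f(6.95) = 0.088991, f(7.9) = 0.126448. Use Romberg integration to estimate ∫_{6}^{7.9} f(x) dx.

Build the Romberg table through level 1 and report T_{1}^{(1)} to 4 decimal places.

T_{0}^{(0)} (trapezoid, 1 panel, h=1.9000): 0.075885
T_{1}^{(0)} (trapezoid, 2 panels, h=0.9500): 0.122484
T_{1}^{(1)} = 0.122484 + (0.122484 − 0.075885)/3 = 0.138017

0.1380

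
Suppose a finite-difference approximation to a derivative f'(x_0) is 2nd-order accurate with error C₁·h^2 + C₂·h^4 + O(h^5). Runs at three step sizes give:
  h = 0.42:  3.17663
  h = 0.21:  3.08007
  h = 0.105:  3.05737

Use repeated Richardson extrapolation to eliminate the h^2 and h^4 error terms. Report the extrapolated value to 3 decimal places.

3.050

First eliminate the h^2 term (factor 2^2 = 4):
  B₁ = (4·3.08007 − 3.17663)/3 = 3.04788
  B₂ = (4·3.05737 − 3.08007)/3 = 3.04980
Then eliminate the h^4 term (factor 2^4 = 16):
  (16·3.04980 − 3.04788)/15 = 3.04993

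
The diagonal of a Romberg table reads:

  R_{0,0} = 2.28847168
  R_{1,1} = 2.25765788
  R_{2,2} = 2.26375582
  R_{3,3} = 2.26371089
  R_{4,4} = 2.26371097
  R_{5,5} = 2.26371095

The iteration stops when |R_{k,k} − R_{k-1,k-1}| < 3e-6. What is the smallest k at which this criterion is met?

k = 4

|R_{1,1} − R_{0,0}| = 0.03081380 ≥ 3e-6
|R_{2,2} − R_{1,1}| = 0.00609794 ≥ 3e-6
|R_{3,3} − R_{2,2}| = 0.00004493 ≥ 3e-6
|R_{4,4} − R_{3,3}| = 0.00000008 < 3e-6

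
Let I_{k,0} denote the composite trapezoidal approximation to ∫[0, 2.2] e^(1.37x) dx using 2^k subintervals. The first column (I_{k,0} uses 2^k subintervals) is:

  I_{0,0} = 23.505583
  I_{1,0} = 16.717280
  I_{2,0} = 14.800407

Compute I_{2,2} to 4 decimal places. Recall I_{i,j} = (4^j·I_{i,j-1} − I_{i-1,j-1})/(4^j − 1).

I_{1,1} = (4·16.717280 − 23.505583) / 3 = 14.454512
I_{2,1} = (4·14.800407 − 16.717280) / 3 = 14.161449
I_{2,2} = 14.161449 + (14.161449 − 14.454512)/15 = 14.141911

14.1419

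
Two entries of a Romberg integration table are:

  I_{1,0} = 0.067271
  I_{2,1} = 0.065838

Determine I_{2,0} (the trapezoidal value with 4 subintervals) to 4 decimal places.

0.0662

From I_{2,1} = (4·I_{2,0} − I_{1,0})/3, solve for I_{2,0}:
4·I_{2,0} = 3·0.065838 + 0.067271 = 0.264785
I_{2,0} = 0.066196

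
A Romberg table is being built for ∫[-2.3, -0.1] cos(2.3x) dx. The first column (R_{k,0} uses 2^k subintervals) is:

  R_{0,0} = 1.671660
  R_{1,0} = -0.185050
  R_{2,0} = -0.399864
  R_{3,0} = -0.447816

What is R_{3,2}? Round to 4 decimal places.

-0.4633

R_{2,1} = -0.399864 + (-0.399864 − (-0.185050))/3 = -0.471469
R_{3,1} = (4·(-0.447816) − (-0.399864)) / 3 = -0.463800
R_{3,2} = (16·(-0.463800) − (-0.471469)) / 15 = -0.463289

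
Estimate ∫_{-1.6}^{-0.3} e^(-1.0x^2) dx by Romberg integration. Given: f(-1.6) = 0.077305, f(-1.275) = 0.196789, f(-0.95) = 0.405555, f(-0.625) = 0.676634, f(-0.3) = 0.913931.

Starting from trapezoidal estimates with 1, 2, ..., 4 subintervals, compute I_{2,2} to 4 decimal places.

I_{0,0} (trapezoid, 1 panel, h=1.3000): 0.644303
I_{1,0} (trapezoid, 2 panels, h=0.6500): 0.585762
I_{2,0} (trapezoid, 4 panels, h=0.3250): 0.576744
I_{1,1} = 0.585762 + (0.585762 − 0.644303)/3 = 0.566248
I_{2,1} = 0.576744 + (0.576744 − 0.585762)/3 = 0.573738
I_{2,2} = 0.573738 + (0.573738 − 0.566248)/15 = 0.574237

0.5742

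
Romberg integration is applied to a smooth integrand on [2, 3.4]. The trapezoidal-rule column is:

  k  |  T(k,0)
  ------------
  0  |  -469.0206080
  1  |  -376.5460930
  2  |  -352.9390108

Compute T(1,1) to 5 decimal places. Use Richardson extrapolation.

-345.72125

Richardson extrapolation on the trapezoidal column (denominator 4−1=3):
T(1,1) = -376.5460930 + (-376.5460930 − (-469.0206080))/3 = -345.7212547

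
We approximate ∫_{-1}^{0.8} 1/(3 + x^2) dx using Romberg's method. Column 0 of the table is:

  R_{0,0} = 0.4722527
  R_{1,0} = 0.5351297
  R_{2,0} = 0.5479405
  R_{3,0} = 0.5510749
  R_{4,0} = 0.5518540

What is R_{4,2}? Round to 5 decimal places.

0.55211

R_{3,1} = 0.5510749 + (0.5510749 − 0.5479405)/3 = 0.5521197
R_{4,1} = 0.5518540 + (0.5518540 − 0.5510749)/3 = 0.5521137
R_{4,2} = 0.5521137 + (0.5521137 − 0.5521197)/15 = 0.5521133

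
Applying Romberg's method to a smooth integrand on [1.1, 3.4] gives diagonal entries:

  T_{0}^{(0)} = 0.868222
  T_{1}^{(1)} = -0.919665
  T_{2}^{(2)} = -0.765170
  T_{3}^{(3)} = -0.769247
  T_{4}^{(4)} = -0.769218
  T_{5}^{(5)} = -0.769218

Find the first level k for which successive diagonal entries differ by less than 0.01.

|T_{1}^{(1)} − T_{0}^{(0)}| = 1.787887 ≥ 0.01
|T_{2}^{(2)} − T_{1}^{(1)}| = 0.154495 ≥ 0.01
|T_{3}^{(3)} − T_{2}^{(2)}| = 0.004077 < 0.01

k = 3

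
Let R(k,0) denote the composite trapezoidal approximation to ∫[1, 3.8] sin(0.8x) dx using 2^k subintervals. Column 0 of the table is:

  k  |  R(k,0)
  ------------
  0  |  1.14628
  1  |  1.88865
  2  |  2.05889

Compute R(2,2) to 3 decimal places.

R(1,1) = (4·1.88865 − 1.14628) / 3 = 2.13611
R(2,1) = (4·2.05889 − 1.88865) / 3 = 2.11564
R(2,2) = 2.11564 + (2.11564 − 2.13611)/15 = 2.11428

2.114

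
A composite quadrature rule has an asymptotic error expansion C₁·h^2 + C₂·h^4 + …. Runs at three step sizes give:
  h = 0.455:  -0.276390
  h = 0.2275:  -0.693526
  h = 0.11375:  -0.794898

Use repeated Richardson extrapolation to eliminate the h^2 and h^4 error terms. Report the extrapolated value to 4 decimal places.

-0.8284

First eliminate the h^2 term (factor 2^2 = 4):
  B₁ = (4·(-0.693526) − (-0.276390))/3 = -0.832571
  B₂ = (4·(-0.794898) − (-0.693526))/3 = -0.828689
Then eliminate the h^4 term (factor 2^4 = 16):
  (16·(-0.828689) − (-0.832571))/15 = -0.828430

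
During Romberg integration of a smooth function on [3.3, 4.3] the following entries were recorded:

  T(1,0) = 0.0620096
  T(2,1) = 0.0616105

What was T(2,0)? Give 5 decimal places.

0.06171

From T(2,1) = (4·T(2,0) − T(1,0))/3, solve for T(2,0):
4·T(2,0) = 3·0.0616105 + 0.0620096 = 0.2468411
T(2,0) = 0.0617103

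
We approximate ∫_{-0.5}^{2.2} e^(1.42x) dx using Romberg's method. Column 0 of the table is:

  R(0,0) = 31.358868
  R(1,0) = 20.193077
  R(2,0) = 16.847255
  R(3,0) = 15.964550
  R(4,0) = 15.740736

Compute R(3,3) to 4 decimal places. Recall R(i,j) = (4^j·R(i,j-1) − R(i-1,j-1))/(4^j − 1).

15.6659

Richardson extrapolation on the trapezoidal column (denominator 4−1=3):
R(1,1) = 20.193077 + (20.193077 − 31.358868)/3 = 16.471147
R(2,1) = (4·16.847255 − 20.193077) / 3 = 15.731981
R(3,1) = (4·15.964550 − 16.847255) / 3 = 15.670315
R(2,2) = (16·15.731981 − 16.471147) / 15 = 15.682703
R(3,2) = 15.670315 + (15.670315 − 15.731981)/15 = 15.666204
R(3,3) = (64·15.666204 − 15.682703) / 63 = 15.665942
(Column j=1 coincides with Simpson's rule on the same nodes.)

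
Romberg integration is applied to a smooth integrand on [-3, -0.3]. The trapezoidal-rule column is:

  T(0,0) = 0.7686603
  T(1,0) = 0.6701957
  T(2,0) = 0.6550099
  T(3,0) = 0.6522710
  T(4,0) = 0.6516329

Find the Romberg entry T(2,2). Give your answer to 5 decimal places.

Richardson extrapolation on the trapezoidal column (denominator 4−1=3):
T(1,1) = 0.6701957 + (0.6701957 − 0.7686603)/3 = 0.6373742
T(2,1) = (4·0.6550099 − 0.6701957) / 3 = 0.6499480
T(2,2) = 0.6499480 + (0.6499480 − 0.6373742)/15 = 0.6507863
(Column j=1 coincides with Simpson's rule on the same nodes.)

0.65079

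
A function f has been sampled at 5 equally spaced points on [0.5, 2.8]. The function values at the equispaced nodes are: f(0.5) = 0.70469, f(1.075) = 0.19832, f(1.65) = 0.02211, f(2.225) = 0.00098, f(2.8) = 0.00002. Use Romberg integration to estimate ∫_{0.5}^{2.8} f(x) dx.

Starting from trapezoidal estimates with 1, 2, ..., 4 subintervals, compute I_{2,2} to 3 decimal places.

0.296

I_{0,0} (trapezoid, 1 panel, h=2.3000): 0.81042
I_{1,0} (trapezoid, 2 panels, h=1.1500): 0.43063
I_{2,0} (trapezoid, 4 panels, h=0.5750): 0.32991
I_{1,1} = 0.43063 + (0.43063 − 0.81042)/3 = 0.30403
I_{2,1} = 0.32991 + (0.32991 − 0.43063)/3 = 0.29634
I_{2,2} = 0.29634 + (0.29634 − 0.30403)/15 = 0.29583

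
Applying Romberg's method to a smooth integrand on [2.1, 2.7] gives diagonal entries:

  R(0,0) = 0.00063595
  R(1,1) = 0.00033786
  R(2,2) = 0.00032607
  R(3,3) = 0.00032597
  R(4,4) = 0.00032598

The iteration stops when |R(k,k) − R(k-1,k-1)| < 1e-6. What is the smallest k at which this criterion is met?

k = 3

|R(1,1) − R(0,0)| = 0.00029809 ≥ 1e-6
|R(2,2) − R(1,1)| = 0.00001179 ≥ 1e-6
|R(3,3) − R(2,2)| = 0.00000010 < 1e-6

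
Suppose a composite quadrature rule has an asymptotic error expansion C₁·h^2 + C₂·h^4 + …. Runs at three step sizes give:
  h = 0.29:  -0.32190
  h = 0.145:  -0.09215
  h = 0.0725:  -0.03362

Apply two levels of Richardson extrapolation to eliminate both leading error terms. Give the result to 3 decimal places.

-0.014

First eliminate the h^2 term (factor 2^2 = 4):
  B₁ = (4·(-0.09215) − (-0.32190))/3 = -0.01557
  B₂ = (4·(-0.03362) − (-0.09215))/3 = -0.01411
Then eliminate the h^4 term (factor 2^4 = 16):
  (16·(-0.01411) − (-0.01557))/15 = -0.01401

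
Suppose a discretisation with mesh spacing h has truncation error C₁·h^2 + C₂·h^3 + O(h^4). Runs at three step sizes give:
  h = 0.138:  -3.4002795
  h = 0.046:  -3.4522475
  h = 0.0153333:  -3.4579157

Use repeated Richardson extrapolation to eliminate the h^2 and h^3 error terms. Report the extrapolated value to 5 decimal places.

First eliminate the h^2 term (factor 3^2 = 9):
  B₁ = (9·(-3.4522475) − (-3.4002795))/8 = -3.4587435
  B₂ = (9·(-3.4579157) − (-3.4522475))/8 = -3.4586242
Then eliminate the h^3 term (factor 3^3 = 27):
  (27·(-3.4586242) − (-3.4587435))/26 = -3.4586196

-3.45862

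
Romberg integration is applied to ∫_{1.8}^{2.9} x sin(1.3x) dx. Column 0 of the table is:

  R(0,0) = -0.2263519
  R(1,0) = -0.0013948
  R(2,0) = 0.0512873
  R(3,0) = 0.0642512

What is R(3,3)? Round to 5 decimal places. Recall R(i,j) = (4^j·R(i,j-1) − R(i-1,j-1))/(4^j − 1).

0.06855

R(1,1) = (4·(-0.0013948) − (-0.2263519)) / 3 = 0.0735909
R(2,1) = 0.0512873 + (0.0512873 − (-0.0013948))/3 = 0.0688480
R(3,1) = (4·0.0642512 − 0.0512873) / 3 = 0.0685725
R(2,2) = 0.0688480 + (0.0688480 − 0.0735909)/15 = 0.0685318
R(3,2) = (16·0.0685725 − 0.0688480) / 15 = 0.0685541
R(3,3) = (64·0.0685541 − 0.0685318) / 63 = 0.0685545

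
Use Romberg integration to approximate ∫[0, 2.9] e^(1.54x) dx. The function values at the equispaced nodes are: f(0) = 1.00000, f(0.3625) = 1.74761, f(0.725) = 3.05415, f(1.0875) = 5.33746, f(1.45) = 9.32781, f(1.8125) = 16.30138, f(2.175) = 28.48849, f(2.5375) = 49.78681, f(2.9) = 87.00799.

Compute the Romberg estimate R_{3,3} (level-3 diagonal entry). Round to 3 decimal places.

R_{0,0} (trapezoid, 1 panel, h=2.9000): 127.61159
R_{1,0} (trapezoid, 2 panels, h=1.4500): 77.33112
R_{2,0} (trapezoid, 4 panels, h=0.7250): 61.53397
R_{3,0} (trapezoid, 8 panels, h=0.3625): 57.29229
R_{1,1} = 77.33112 + (77.33112 − 127.61159)/3 = 60.57096
R_{2,1} = 61.53397 + (61.53397 − 77.33112)/3 = 56.26825
R_{3,1} = 57.29229 + (57.29229 − 61.53397)/3 = 55.87840
R_{2,2} = 56.26825 + (56.26825 − 60.57096)/15 = 55.98140
R_{3,2} = 55.87840 + (55.87840 − 56.26825)/15 = 55.85241
R_{3,3} = 55.85241 + (55.85241 − 55.98140)/63 = 55.85036

55.850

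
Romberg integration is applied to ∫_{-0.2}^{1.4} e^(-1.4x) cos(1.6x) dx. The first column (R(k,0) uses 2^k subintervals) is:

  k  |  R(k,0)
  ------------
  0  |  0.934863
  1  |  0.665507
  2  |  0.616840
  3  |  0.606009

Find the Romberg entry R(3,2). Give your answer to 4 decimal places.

R(2,1) = (4·0.616840 − 0.665507) / 3 = 0.600618
R(3,1) = 0.606009 + (0.606009 − 0.616840)/3 = 0.602399
R(3,2) = (16·0.602399 − 0.600618) / 15 = 0.602518

0.6025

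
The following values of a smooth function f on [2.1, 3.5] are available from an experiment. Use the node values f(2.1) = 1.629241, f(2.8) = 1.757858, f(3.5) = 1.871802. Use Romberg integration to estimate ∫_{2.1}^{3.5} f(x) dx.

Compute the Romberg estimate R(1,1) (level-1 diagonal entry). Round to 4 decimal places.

2.4576

R(0,0) (trapezoid, 1 panel, h=1.4000): 2.450730
R(1,0) (trapezoid, 2 panels, h=0.7000): 2.455866
R(1,1) = 2.455866 + (2.455866 − 2.450730)/3 = 2.457578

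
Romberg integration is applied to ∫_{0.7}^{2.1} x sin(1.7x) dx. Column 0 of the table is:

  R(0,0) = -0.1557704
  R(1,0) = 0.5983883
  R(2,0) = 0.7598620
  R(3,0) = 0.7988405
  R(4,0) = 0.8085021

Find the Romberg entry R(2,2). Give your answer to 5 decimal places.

0.81128

Richardson extrapolation on the trapezoidal column (denominator 4−1=3):
R(1,1) = 0.5983883 + (0.5983883 − (-0.1557704))/3 = 0.8497745
R(2,1) = (4·0.7598620 − 0.5983883) / 3 = 0.8136866
R(2,2) = 0.8136866 + (0.8136866 − 0.8497745)/15 = 0.8112807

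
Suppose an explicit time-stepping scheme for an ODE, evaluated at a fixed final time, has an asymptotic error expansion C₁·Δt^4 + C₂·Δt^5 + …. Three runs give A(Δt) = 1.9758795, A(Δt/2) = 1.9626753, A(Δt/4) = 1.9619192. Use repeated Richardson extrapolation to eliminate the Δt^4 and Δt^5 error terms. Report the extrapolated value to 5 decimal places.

First eliminate the Δt^4 term (factor 2^4 = 16):
  B₁ = (16·1.9626753 − 1.9758795)/15 = 1.9617950
  B₂ = (16·1.9619192 − 1.9626753)/15 = 1.9618688
Then eliminate the Δt^5 term (factor 2^5 = 32):
  (32·1.9618688 − 1.9617950)/31 = 1.9618712

1.96187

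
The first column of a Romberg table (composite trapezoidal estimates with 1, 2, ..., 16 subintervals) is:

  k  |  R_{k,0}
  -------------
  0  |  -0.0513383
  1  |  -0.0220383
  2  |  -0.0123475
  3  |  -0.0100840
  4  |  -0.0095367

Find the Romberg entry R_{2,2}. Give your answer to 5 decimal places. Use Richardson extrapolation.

-0.00891

R_{1,1} = (4·(-0.0220383) − (-0.0513383)) / 3 = -0.0122716
R_{2,1} = -0.0123475 + (-0.0123475 − (-0.0220383))/3 = -0.0091172
R_{2,2} = -0.0091172 + (-0.0091172 − (-0.0122716))/15 = -0.0089069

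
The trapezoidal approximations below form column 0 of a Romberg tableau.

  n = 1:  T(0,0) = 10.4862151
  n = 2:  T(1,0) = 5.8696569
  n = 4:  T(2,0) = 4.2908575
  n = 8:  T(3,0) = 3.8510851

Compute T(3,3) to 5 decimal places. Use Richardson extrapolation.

3.70007

Richardson extrapolation on the trapezoidal column (denominator 4−1=3):
T(1,1) = (4·5.8696569 − 10.4862151) / 3 = 4.3308042
T(2,1) = 4.2908575 + (4.2908575 − 5.8696569)/3 = 3.7645910
T(3,1) = 3.8510851 + (3.8510851 − 4.2908575)/3 = 3.7044943
T(2,2) = (16·3.7645910 − 4.3308042) / 15 = 3.7268435
T(3,2) = 3.7044943 + (3.7044943 − 3.7645910)/15 = 3.7004879
T(3,3) = (64·3.7004879 − 3.7268435) / 63 = 3.7000696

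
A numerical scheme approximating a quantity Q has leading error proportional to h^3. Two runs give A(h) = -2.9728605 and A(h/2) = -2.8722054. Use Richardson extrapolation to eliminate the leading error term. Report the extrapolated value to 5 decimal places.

-2.85783

The leading error scales as h^3; refining by a factor of 2 reduces it by 2^3 = 8.
Extrapolated value = (8·A(h/2) − A(h)) / (8 − 1)
= (8·(-2.8722054) − (-2.9728605)) / 7
= -20.0047827 / 7 = -2.8578261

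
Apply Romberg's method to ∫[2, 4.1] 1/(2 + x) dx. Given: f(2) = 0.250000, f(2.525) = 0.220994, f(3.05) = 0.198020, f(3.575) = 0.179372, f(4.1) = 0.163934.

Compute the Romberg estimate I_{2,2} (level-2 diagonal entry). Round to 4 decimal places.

I_{0,0} (trapezoid, 1 panel, h=2.1000): 0.434631
I_{1,0} (trapezoid, 2 panels, h=1.0500): 0.425236
I_{2,0} (trapezoid, 4 panels, h=0.5250): 0.422810
I_{1,1} = 0.425236 + (0.425236 − 0.434631)/3 = 0.422104
I_{2,1} = 0.422810 + (0.422810 − 0.425236)/3 = 0.422001
I_{2,2} = 0.422001 + (0.422001 − 0.422104)/15 = 0.421994

0.4220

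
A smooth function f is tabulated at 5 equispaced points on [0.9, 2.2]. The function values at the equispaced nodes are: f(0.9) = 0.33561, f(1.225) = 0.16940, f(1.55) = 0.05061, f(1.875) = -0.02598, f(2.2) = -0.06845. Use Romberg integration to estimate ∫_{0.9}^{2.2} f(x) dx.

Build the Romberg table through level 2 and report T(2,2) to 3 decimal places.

0.102

T(0,0) (trapezoid, 1 panel, h=1.3000): 0.17365
T(1,0) (trapezoid, 2 panels, h=0.6500): 0.11972
T(2,0) (trapezoid, 4 panels, h=0.3250): 0.10647
T(1,1) = 0.11972 + (0.11972 − 0.17365)/3 = 0.10174
T(2,1) = 0.10647 + (0.10647 − 0.11972)/3 = 0.10205
T(2,2) = 0.10205 + (0.10205 − 0.10174)/15 = 0.10207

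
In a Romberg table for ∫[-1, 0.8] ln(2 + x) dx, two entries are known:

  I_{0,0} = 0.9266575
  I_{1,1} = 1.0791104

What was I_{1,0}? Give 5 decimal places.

1.04100

From I_{1,1} = (4·I_{1,0} − I_{0,0})/3, solve for I_{1,0}:
4·I_{1,0} = 3·1.0791104 + 0.9266575 = 4.1639887
I_{1,0} = 1.0409972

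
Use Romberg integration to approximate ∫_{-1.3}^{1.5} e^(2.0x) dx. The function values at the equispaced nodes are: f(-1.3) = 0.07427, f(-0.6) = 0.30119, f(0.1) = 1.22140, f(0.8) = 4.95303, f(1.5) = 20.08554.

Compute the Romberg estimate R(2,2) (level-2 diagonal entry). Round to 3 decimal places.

R(0,0) (trapezoid, 1 panel, h=2.8000): 28.22373
R(1,0) (trapezoid, 2 panels, h=1.4000): 15.82183
R(2,0) (trapezoid, 4 panels, h=0.7000): 11.58887
R(1,1) = 15.82183 + (15.82183 − 28.22373)/3 = 11.68786
R(2,1) = 11.58887 + (11.58887 − 15.82183)/3 = 10.17788
R(2,2) = 10.17788 + (10.17788 − 11.68786)/15 = 10.07721

10.077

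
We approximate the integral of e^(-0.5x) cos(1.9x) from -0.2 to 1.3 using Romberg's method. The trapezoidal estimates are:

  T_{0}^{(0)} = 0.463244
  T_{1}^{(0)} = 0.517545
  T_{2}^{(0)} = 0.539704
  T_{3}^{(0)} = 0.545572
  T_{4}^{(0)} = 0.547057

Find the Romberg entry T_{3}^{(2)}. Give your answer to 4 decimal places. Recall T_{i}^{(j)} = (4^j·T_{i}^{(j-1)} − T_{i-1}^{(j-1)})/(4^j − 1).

Richardson extrapolation on the trapezoidal column (denominator 4−1=3):
T_{2}^{(1)} = (4·0.539704 − 0.517545) / 3 = 0.547090
T_{3}^{(1)} = (4·0.545572 − 0.539704) / 3 = 0.547528
T_{3}^{(2)} = 0.547528 + (0.547528 − 0.547090)/15 = 0.547557
(Column j=1 coincides with Simpson's rule on the same nodes.)

0.5476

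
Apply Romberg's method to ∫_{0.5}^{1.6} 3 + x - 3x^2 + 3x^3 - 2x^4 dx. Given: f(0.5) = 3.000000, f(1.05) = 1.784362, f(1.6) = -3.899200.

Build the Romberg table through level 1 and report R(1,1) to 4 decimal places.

R(0,0) (trapezoid, 1 panel, h=1.1000): -0.494560
R(1,0) (trapezoid, 2 panels, h=0.5500): 0.734119
R(1,1) = 0.734119 + (0.734119 − (-0.494560))/3 = 1.143679

1.1437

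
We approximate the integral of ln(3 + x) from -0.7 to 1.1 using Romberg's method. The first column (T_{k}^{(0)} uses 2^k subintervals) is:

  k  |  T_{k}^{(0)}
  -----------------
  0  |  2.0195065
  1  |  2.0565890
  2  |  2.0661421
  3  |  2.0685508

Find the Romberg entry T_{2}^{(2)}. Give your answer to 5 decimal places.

2.06935

T_{1}^{(1)} = (4·2.0565890 − 2.0195065) / 3 = 2.0689498
T_{2}^{(1)} = 2.0661421 + (2.0661421 − 2.0565890)/3 = 2.0693265
T_{2}^{(2)} = (16·2.0693265 − 2.0689498) / 15 = 2.0693516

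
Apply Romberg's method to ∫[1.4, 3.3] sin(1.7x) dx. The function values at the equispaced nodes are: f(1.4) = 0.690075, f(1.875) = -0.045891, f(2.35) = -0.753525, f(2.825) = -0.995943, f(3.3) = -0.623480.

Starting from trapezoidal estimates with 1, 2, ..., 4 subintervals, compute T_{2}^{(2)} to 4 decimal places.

-0.8849

T_{0}^{(0)} (trapezoid, 1 panel, h=1.9000): 0.063265
T_{1}^{(0)} (trapezoid, 2 panels, h=0.9500): -0.684216
T_{2}^{(0)} (trapezoid, 4 panels, h=0.4750): -0.836979
T_{1}^{(1)} = -0.684216 + (-0.684216 − 0.063265)/3 = -0.933376
T_{2}^{(1)} = -0.836979 + (-0.836979 − (-0.684216))/3 = -0.887900
T_{2}^{(2)} = -0.887900 + (-0.887900 − (-0.933376))/15 = -0.884868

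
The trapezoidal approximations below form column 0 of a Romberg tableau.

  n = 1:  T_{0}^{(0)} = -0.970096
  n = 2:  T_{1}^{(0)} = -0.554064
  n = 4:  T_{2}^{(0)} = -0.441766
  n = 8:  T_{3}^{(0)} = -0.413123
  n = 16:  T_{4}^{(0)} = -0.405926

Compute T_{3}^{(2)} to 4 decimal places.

-0.4035

T_{2}^{(1)} = -0.441766 + (-0.441766 − (-0.554064))/3 = -0.404333
T_{3}^{(1)} = -0.413123 + (-0.413123 − (-0.441766))/3 = -0.403575
T_{3}^{(2)} = (16·(-0.403575) − (-0.404333)) / 15 = -0.403524
(Column j=1 coincides with Simpson's rule on the same nodes.)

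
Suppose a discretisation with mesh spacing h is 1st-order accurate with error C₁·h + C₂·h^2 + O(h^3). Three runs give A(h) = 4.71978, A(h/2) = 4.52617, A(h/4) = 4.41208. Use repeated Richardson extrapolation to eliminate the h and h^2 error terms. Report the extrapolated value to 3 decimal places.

4.286

First eliminate the h term (factor 2^1 = 2):
  B₁ = (2·4.52617 − 4.71978)/1 = 4.33256
  B₂ = (2·4.41208 − 4.52617)/1 = 4.29799
Then eliminate the h^2 term (factor 2^2 = 4):
  (4·4.29799 − 4.33256)/3 = 4.28647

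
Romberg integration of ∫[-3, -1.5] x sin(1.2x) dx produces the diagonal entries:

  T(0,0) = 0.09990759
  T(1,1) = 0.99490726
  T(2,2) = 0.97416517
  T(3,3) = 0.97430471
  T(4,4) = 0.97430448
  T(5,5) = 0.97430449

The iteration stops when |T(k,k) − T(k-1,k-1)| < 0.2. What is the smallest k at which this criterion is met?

|T(1,1) − T(0,0)| = 0.89499967 ≥ 0.2
|T(2,2) − T(1,1)| = 0.02074209 < 0.2

k = 2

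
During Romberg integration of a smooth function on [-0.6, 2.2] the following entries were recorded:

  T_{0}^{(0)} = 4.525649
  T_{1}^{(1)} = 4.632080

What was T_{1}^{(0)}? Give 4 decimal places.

From T_{1}^{(1)} = (4·T_{1}^{(0)} − T_{0}^{(0)})/3, solve for T_{1}^{(0)}:
4·T_{1}^{(0)} = 3·4.632080 + 4.525649 = 18.421889
T_{1}^{(0)} = 4.605472

4.6055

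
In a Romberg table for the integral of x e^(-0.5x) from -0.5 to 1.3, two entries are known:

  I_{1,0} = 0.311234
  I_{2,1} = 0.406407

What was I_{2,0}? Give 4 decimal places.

From I_{2,1} = (4·I_{2,0} − I_{1,0})/3, solve for I_{2,0}:
4·I_{2,0} = 3·0.406407 + 0.311234 = 1.530455
I_{2,0} = 0.382614

0.3826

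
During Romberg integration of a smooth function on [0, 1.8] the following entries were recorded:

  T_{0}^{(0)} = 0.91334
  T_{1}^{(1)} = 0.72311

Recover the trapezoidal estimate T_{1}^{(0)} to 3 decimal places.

0.771

From T_{1}^{(1)} = (4·T_{1}^{(0)} − T_{0}^{(0)})/3, solve for T_{1}^{(0)}:
4·T_{1}^{(0)} = 3·0.72311 + 0.91334 = 3.08267
T_{1}^{(0)} = 0.77067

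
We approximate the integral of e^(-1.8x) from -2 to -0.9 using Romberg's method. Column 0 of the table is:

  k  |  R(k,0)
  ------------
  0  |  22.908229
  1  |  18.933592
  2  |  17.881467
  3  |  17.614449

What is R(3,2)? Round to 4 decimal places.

Richardson extrapolation on the trapezoidal column (denominator 4−1=3):
R(2,1) = (4·17.881467 − 18.933592) / 3 = 17.530759
R(3,1) = (4·17.614449 − 17.881467) / 3 = 17.525443
R(3,2) = (16·17.525443 − 17.530759) / 15 = 17.525089

17.5251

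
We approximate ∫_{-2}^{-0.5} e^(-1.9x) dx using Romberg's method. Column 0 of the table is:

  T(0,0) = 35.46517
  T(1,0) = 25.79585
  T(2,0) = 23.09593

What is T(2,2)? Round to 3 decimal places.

Richardson extrapolation on the trapezoidal column (denominator 4−1=3):
T(1,1) = 25.79585 + (25.79585 − 35.46517)/3 = 22.57274
T(2,1) = 23.09593 + (23.09593 − 25.79585)/3 = 22.19596
T(2,2) = (16·22.19596 − 22.57274) / 15 = 22.17084

22.171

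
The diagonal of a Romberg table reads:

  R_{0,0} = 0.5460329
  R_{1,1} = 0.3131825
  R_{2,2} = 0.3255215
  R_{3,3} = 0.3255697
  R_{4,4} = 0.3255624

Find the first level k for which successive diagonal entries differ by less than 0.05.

|R_{1,1} − R_{0,0}| = 0.2328504 ≥ 0.05
|R_{2,2} − R_{1,1}| = 0.0123390 < 0.05

k = 2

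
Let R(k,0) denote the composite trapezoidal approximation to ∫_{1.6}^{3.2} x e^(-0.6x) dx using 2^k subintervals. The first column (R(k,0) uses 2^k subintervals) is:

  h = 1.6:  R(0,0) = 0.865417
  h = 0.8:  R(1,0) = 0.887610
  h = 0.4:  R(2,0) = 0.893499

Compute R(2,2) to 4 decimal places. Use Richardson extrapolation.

Richardson extrapolation on the trapezoidal column (denominator 4−1=3):
R(1,1) = (4·0.887610 − 0.865417) / 3 = 0.895008
R(2,1) = 0.893499 + (0.893499 − 0.887610)/3 = 0.895462
R(2,2) = (16·0.895462 − 0.895008) / 15 = 0.895492

0.8955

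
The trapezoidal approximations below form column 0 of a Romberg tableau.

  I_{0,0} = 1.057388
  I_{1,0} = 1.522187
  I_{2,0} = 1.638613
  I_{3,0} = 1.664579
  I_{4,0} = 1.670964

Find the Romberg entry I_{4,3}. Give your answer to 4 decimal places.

1.6731

Richardson extrapolation on the trapezoidal column (denominator 4−1=3):
I_{2,1} = (4·1.638613 − 1.522187) / 3 = 1.677422
I_{3,1} = 1.664579 + (1.664579 − 1.638613)/3 = 1.673234
I_{4,1} = (4·1.670964 − 1.664579) / 3 = 1.673092
I_{3,2} = (16·1.673234 − 1.677422) / 15 = 1.672955
I_{4,2} = (16·1.673092 − 1.673234) / 15 = 1.673083
I_{4,3} = (64·1.673083 − 1.672955) / 63 = 1.673085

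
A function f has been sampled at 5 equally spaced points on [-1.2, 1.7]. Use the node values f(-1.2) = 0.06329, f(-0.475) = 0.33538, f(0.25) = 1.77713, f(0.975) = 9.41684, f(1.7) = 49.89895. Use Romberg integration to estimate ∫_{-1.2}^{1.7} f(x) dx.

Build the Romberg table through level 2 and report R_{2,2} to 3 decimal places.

22.012

R_{0,0} (trapezoid, 1 panel, h=2.9000): 72.44525
R_{1,0} (trapezoid, 2 panels, h=1.4500): 38.79946
R_{2,0} (trapezoid, 4 panels, h=0.7250): 26.47009
R_{1,1} = 38.79946 + (38.79946 − 72.44525)/3 = 27.58420
R_{2,1} = 26.47009 + (26.47009 − 38.79946)/3 = 22.36030
R_{2,2} = 22.36030 + (22.36030 − 27.58420)/15 = 22.01204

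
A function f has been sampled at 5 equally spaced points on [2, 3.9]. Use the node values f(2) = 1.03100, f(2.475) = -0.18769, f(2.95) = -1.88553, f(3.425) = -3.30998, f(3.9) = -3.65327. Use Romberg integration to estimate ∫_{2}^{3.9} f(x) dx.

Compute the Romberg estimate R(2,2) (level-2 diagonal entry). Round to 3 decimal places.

R(0,0) (trapezoid, 1 panel, h=1.9000): -2.49116
R(1,0) (trapezoid, 2 panels, h=0.9500): -3.03683
R(2,0) (trapezoid, 4 panels, h=0.4750): -3.17981
R(1,1) = -3.03683 + (-3.03683 − (-2.49116))/3 = -3.21872
R(2,1) = -3.17981 + (-3.17981 − (-3.03683))/3 = -3.22747
R(2,2) = -3.22747 + (-3.22747 − (-3.21872))/15 = -3.22805

-3.228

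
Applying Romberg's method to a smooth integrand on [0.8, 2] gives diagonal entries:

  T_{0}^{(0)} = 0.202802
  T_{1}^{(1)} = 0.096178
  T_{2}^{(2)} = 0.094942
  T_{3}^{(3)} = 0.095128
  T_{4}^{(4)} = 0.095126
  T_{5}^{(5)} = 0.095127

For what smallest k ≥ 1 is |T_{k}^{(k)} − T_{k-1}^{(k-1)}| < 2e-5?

|T_{1}^{(1)} − T_{0}^{(0)}| = 0.106624 ≥ 2e-5
|T_{2}^{(2)} − T_{1}^{(1)}| = 0.001236 ≥ 2e-5
|T_{3}^{(3)} − T_{2}^{(2)}| = 0.000186 ≥ 2e-5
|T_{4}^{(4)} − T_{3}^{(3)}| = 0.000002 < 2e-5

k = 4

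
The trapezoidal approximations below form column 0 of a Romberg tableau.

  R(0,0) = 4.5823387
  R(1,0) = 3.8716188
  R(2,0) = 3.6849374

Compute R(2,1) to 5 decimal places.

3.62271

Richardson extrapolation on the trapezoidal column (denominator 4−1=3):
R(2,1) = 3.6849374 + (3.6849374 − 3.8716188)/3 = 3.6227103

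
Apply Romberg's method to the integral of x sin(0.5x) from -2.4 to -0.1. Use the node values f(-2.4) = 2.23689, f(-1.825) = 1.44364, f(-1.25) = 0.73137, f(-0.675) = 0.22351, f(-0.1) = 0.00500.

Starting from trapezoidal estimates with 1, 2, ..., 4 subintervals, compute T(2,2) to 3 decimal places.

1.989

T(0,0) (trapezoid, 1 panel, h=2.3000): 2.57817
T(1,0) (trapezoid, 2 panels, h=1.1500): 2.13016
T(2,0) (trapezoid, 4 panels, h=0.5750): 2.02369
T(1,1) = 2.13016 + (2.13016 − 2.57817)/3 = 1.98082
T(2,1) = 2.02369 + (2.02369 − 2.13016)/3 = 1.98820
T(2,2) = 1.98820 + (1.98820 − 1.98082)/15 = 1.98869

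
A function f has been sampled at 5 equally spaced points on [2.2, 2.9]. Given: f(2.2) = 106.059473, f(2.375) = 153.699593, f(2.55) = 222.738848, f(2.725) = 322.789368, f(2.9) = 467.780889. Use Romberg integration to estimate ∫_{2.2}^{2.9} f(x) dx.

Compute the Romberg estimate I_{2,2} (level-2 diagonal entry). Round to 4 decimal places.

I_{0,0} (trapezoid, 1 panel, h=0.7000): 200.844127
I_{1,0} (trapezoid, 2 panels, h=0.3500): 178.380660
I_{2,0} (trapezoid, 4 panels, h=0.1750): 172.575898
I_{1,1} = 178.380660 + (178.380660 − 200.844127)/3 = 170.892838
I_{2,1} = 172.575898 + (172.575898 − 178.380660)/3 = 170.640977
I_{2,2} = 170.640977 + (170.640977 − 170.892838)/15 = 170.624186

170.6242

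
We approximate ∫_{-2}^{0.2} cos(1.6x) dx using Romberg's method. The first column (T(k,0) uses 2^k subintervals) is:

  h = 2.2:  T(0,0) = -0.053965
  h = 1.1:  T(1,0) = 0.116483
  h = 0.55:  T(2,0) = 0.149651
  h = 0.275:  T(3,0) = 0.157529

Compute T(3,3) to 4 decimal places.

Richardson extrapolation on the trapezoidal column (denominator 4−1=3):
T(1,1) = (4·0.116483 − (-0.053965)) / 3 = 0.173299
T(2,1) = 0.149651 + (0.149651 − 0.116483)/3 = 0.160707
T(3,1) = 0.157529 + (0.157529 − 0.149651)/3 = 0.160155
T(2,2) = (16·0.160707 − 0.173299) / 15 = 0.159868
T(3,2) = 0.160155 + (0.160155 − 0.160707)/15 = 0.160118
T(3,3) = 0.160118 + (0.160118 − 0.159868)/63 = 0.160122

0.1601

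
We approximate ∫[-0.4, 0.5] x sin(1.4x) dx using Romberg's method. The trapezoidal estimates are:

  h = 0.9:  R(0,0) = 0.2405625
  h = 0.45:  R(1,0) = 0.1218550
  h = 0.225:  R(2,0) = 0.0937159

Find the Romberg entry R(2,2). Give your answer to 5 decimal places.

0.08447

Richardson extrapolation on the trapezoidal column (denominator 4−1=3):
R(1,1) = 0.1218550 + (0.1218550 − 0.2405625)/3 = 0.0822858
R(2,1) = 0.0937159 + (0.0937159 − 0.1218550)/3 = 0.0843362
R(2,2) = (16·0.0843362 − 0.0822858) / 15 = 0.0844729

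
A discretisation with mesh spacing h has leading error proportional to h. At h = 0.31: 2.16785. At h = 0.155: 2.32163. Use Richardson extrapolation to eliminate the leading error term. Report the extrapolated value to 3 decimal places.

2.475

Extrapolated value = (2·A(h/2) − A(h)) / (2 − 1)
= (2·2.32163 − 2.16785) / 1
= 2.47541 / 1 = 2.47541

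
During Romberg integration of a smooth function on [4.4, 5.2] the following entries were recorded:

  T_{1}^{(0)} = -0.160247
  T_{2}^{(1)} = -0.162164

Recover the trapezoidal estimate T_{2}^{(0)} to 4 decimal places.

-0.1617

From T_{2}^{(1)} = (4·T_{2}^{(0)} − T_{1}^{(0)})/3, solve for T_{2}^{(0)}:
4·T_{2}^{(0)} = 3·(-0.162164) + (-0.160247) = -0.646739
T_{2}^{(0)} = -0.161685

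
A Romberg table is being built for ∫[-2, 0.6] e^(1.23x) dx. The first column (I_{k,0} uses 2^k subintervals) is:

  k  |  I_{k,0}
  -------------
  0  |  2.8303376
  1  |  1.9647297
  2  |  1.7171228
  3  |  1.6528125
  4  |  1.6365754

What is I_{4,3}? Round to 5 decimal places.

Richardson extrapolation on the trapezoidal column (denominator 4−1=3):
I_{2,1} = 1.7171228 + (1.7171228 − 1.9647297)/3 = 1.6345872
I_{3,1} = 1.6528125 + (1.6528125 − 1.7171228)/3 = 1.6313757
I_{4,1} = 1.6365754 + (1.6365754 − 1.6528125)/3 = 1.6311630
I_{3,2} = 1.6313757 + (1.6313757 − 1.6345872)/15 = 1.6311616
I_{4,2} = 1.6311630 + (1.6311630 − 1.6313757)/15 = 1.6311488
I_{4,3} = (64·1.6311488 − 1.6311616) / 63 = 1.6311486

1.63115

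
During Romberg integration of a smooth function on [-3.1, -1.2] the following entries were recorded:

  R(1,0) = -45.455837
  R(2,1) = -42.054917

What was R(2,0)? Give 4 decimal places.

From R(2,1) = (4·R(2,0) − R(1,0))/3, solve for R(2,0):
4·R(2,0) = 3·(-42.054917) + (-45.455837) = -171.620588
R(2,0) = -42.905147

-42.9051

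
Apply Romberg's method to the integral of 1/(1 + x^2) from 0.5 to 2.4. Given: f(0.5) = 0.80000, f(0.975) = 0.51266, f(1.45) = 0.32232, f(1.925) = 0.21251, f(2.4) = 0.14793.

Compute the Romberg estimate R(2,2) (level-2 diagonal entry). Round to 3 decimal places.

0.712

R(0,0) (trapezoid, 1 panel, h=1.9000): 0.90053
R(1,0) (trapezoid, 2 panels, h=0.9500): 0.75647
R(2,0) (trapezoid, 4 panels, h=0.4750): 0.72269
R(1,1) = 0.75647 + (0.75647 − 0.90053)/3 = 0.70845
R(2,1) = 0.72269 + (0.72269 − 0.75647)/3 = 0.71143
R(2,2) = 0.71143 + (0.71143 − 0.70845)/15 = 0.71163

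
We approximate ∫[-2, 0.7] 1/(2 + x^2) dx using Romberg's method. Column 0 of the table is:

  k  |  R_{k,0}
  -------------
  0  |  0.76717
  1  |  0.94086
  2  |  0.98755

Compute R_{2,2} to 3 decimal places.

R_{1,1} = (4·0.94086 − 0.76717) / 3 = 0.99876
R_{2,1} = (4·0.98755 − 0.94086) / 3 = 1.00311
R_{2,2} = (16·1.00311 − 0.99876) / 15 = 1.00340

1.003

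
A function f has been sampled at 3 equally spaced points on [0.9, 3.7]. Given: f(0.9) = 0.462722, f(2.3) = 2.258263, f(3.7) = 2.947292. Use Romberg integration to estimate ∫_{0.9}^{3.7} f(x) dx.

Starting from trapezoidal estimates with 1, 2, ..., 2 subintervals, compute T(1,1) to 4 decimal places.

5.8068

T(0,0) (trapezoid, 1 panel, h=2.8000): 4.774020
T(1,0) (trapezoid, 2 panels, h=1.4000): 5.548578
T(1,1) = 5.548578 + (5.548578 − 4.774020)/3 = 5.806764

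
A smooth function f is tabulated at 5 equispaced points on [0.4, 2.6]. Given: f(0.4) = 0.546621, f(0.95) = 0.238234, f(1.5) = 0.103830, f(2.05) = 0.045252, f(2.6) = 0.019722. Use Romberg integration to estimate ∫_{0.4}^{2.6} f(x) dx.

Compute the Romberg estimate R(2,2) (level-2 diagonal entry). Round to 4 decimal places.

0.3491

R(0,0) (trapezoid, 1 panel, h=2.2000): 0.622977
R(1,0) (trapezoid, 2 panels, h=1.1000): 0.425702
R(2,0) (trapezoid, 4 panels, h=0.5500): 0.368768
R(1,1) = 0.425702 + (0.425702 − 0.622977)/3 = 0.359944
R(2,1) = 0.368768 + (0.368768 − 0.425702)/3 = 0.349790
R(2,2) = 0.349790 + (0.349790 − 0.359944)/15 = 0.349113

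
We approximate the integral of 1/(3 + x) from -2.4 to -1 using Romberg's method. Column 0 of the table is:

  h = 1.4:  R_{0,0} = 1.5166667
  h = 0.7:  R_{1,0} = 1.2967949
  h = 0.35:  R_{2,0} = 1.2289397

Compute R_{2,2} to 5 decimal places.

R_{1,1} = 1.2967949 + (1.2967949 − 1.5166667)/3 = 1.2235043
R_{2,1} = 1.2289397 + (1.2289397 − 1.2967949)/3 = 1.2063213
R_{2,2} = 1.2063213 + (1.2063213 − 1.2235043)/15 = 1.2051758

1.20518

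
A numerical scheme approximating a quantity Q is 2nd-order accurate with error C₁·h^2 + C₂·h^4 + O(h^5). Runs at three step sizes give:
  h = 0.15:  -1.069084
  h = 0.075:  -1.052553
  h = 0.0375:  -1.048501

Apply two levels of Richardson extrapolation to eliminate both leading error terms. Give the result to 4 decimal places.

-1.0472

First eliminate the h^2 term (factor 2^2 = 4):
  B₁ = (4·(-1.052553) − (-1.069084))/3 = -1.047043
  B₂ = (4·(-1.048501) − (-1.052553))/3 = -1.047150
Then eliminate the h^4 term (factor 2^4 = 16):
  (16·(-1.047150) − (-1.047043))/15 = -1.047157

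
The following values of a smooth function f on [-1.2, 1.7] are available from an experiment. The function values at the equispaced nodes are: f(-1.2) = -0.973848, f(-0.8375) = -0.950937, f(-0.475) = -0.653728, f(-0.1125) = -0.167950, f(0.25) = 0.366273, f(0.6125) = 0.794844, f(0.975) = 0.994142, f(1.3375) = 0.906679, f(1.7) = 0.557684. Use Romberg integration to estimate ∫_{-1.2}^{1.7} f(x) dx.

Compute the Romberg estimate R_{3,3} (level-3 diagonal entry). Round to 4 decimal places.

R_{0,0} (trapezoid, 1 panel, h=2.9000): -0.603438
R_{1,0} (trapezoid, 2 panels, h=1.4500): 0.229377
R_{2,0} (trapezoid, 4 panels, h=0.7250): 0.361489
R_{3,0} (trapezoid, 8 panels, h=0.3625): 0.391950
R_{1,1} = 0.229377 + (0.229377 − (-0.603438))/3 = 0.506982
R_{2,1} = 0.361489 + (0.361489 − 0.229377)/3 = 0.405526
R_{3,1} = 0.391950 + (0.391950 − 0.361489)/3 = 0.402104
R_{2,2} = 0.405526 + (0.405526 − 0.506982)/15 = 0.398762
R_{3,2} = 0.402104 + (0.402104 − 0.405526)/15 = 0.401876
R_{3,3} = 0.401876 + (0.401876 − 0.398762)/63 = 0.401925

0.4019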